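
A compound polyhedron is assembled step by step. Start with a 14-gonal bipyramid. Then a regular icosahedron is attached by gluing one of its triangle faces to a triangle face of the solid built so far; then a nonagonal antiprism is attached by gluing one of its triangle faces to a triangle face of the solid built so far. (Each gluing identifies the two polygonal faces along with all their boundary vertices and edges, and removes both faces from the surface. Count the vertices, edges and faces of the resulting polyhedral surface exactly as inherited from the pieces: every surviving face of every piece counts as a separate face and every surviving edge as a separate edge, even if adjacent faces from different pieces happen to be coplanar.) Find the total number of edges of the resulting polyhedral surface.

102

A 14-gonal bipyramid: V=16, E=42, F=28.
Attach a regular icosahedron (V=12, E=30, F=20) along a 3-gon: merge 3 vertices and 3 edges, delete both glued faces → V=25, E=69, F=46.
Attach a nonagonal antiprism (V=18, E=36, F=20) along a 3-gon: merge 3 vertices and 3 edges, delete both glued faces → V=40, E=102, F=64.
Check: V − E + F = 40 − 102 + 64 = 2.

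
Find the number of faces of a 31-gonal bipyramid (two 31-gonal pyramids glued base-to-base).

A bipyramid over an n-gon has 2n triangular faces and n + 2 vertices: V = 31 + 2 = 33, E = 3·31 = 93, F = 2·31 = 62.

62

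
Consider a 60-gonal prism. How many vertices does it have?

A prism on an n-gon has two n-gon bases and n rectangular sides: V = 2·60 = 120, E = 3·60 = 180, F = 60 + 2 = 62.

120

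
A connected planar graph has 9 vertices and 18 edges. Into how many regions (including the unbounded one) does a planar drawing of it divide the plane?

11

Euler's formula for a connected plane graph: V − E + F = 2, so F = 2 − 9 + 18 = 11.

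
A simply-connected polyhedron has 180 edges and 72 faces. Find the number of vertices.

Here V − E + F = 2.
V = 2 + E − F = 2 + 180 − 72 = 110.

110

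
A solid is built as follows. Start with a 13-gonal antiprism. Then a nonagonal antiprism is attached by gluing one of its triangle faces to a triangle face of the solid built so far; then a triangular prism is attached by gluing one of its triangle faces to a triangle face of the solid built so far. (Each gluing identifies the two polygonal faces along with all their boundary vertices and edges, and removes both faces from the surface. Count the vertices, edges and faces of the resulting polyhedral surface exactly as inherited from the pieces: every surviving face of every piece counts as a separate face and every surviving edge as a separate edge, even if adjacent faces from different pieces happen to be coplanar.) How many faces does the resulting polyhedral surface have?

A 13-gonal antiprism: V=26, E=52, F=28.
Attach a nonagonal antiprism (V=18, E=36, F=20) along a 3-gon: merge 3 vertices and 3 edges, delete both glued faces → V=41, E=85, F=46.
Attach a triangular prism (V=6, E=9, F=5) along a 3-gon: merge 3 vertices and 3 edges, delete both glued faces → V=44, E=91, F=49.
Check: V − E + F = 44 − 91 + 49 = 2.

49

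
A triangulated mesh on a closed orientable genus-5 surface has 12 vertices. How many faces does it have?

χ = 2 − 2·5 = -8, and every face is a triangle so 3F = 2E.
V − E + F = -8 with E = 3F/2 gives 12 − (3/2 − 1)·F = -8, so F = 40 and E = 60.

40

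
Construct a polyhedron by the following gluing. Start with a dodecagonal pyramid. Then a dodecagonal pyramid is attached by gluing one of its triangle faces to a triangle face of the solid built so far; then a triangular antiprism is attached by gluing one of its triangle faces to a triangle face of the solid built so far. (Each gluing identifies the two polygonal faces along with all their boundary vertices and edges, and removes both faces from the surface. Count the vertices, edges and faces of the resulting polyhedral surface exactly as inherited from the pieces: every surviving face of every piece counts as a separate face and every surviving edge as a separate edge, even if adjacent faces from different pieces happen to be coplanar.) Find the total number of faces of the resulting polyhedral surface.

A dodecagonal pyramid: V=13, E=24, F=13.
Attach a dodecagonal pyramid (V=13, E=24, F=13) along a 3-gon: merge 3 vertices and 3 edges, delete both glued faces → V=23, E=45, F=24.
Attach a triangular antiprism (V=6, E=12, F=8) along a 3-gon: merge 3 vertices and 3 edges, delete both glued faces → V=26, E=54, F=30.
Check: V − E + F = 26 − 54 + 30 = 2.

30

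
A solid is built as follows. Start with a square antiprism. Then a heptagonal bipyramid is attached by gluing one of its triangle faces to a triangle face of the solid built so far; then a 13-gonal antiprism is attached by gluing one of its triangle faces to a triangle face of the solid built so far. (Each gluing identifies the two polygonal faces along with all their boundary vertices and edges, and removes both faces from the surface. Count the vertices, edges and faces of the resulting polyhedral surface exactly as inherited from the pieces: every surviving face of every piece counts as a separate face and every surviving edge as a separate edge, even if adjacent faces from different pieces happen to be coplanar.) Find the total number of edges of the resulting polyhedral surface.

83

A square antiprism: V=8, E=16, F=10.
Attach a heptagonal bipyramid (V=9, E=21, F=14) along a 3-gon: merge 3 vertices and 3 edges, delete both glued faces → V=14, E=34, F=22.
Attach a 13-gonal antiprism (V=26, E=52, F=28) along a 3-gon: merge 3 vertices and 3 edges, delete both glued faces → V=37, E=83, F=48.
Check: V − E + F = 37 − 83 + 48 = 2.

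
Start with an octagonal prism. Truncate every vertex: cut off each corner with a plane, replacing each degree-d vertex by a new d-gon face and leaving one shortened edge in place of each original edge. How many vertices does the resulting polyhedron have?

48

The base solid has V = 16, E = 24, F = 10.
Truncation replaces each original edge-end by a new vertex, so V′ = 2E = 48.
Each original edge survives, and each old vertex of degree d contributes d new edges; summing degrees gives Σd = 2E, so E′ = E + 2E = 3E = 72.
Each original face survives and each original vertex becomes one new face: F′ = F + V = 26.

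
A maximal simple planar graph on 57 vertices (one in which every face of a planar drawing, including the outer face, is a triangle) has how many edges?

In a plane triangulation 3F = 2E and V − E + F = 2, so E = 3V − 6 = 3·57 − 6 = 165.

165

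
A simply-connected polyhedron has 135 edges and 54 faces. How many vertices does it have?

83

Here V − E + F = 2.
V = 2 + E − F = 2 + 135 − 54 = 83.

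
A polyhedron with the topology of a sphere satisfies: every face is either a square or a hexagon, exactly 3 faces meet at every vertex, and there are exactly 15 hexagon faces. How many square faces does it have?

Let x be the number of squares; then F = 15 + x.
Edge–face incidences: 2E = 6·15 + 4·x = 90 + 4x.
Every vertex has degree 3, so 3V = 2E.
Euler: V − E + F = 2 ⇒ (2E)/3 − E + (15 + x) = 2.
Multiply by 6: 2·(2E) − 3·(2E) + 6·(15 + x) = 12, i.e. 90 + 6x − (90 + 4x) = 12.
Collecting terms: 2x = 12, so x = 6.
Then 2E = 90 + 4·6 = 114, so E = 57, V = 2E/3 = 38, F = 15 + 6 = 21.

6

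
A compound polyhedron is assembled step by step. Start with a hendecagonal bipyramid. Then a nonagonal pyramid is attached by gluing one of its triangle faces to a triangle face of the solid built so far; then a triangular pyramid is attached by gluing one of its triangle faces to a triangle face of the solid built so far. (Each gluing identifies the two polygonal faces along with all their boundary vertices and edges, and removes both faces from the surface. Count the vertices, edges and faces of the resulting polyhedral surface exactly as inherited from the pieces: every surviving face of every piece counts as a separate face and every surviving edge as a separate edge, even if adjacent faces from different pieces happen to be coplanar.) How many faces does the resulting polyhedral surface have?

A hendecagonal bipyramid: V=13, E=33, F=22.
Attach a nonagonal pyramid (V=10, E=18, F=10) along a 3-gon: merge 3 vertices and 3 edges, delete both glued faces → V=20, E=48, F=30.
Attach a triangular pyramid (V=4, E=6, F=4) along a 3-gon: merge 3 vertices and 3 edges, delete both glued faces → V=21, E=51, F=32.
Check: V − E + F = 21 − 51 + 32 = 2.

32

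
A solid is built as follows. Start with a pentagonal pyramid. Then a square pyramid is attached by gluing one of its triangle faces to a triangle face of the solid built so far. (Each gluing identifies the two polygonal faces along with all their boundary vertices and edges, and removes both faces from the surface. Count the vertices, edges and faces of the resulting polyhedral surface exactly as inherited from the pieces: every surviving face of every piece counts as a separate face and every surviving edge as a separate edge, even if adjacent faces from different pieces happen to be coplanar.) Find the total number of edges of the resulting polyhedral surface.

15

A pentagonal pyramid: V=6, E=10, F=6.
Attach a square pyramid (V=5, E=8, F=5) along a 3-gon: merge 3 vertices and 3 edges, delete both glued faces → V=8, E=15, F=9.
Check: V − E + F = 8 − 15 + 9 = 2.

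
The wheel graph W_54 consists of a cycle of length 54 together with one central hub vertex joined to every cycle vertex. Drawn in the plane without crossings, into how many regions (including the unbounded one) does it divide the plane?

W_54 has V = 54 + 1 = 55 vertices and E = 2·54 = 108 edges.
By Euler's formula F = 2 − V + E = 2 − 55 + 108 = 55.

55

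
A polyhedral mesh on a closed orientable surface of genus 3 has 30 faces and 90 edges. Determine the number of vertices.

56

For a closed orientable surface of genus 3, χ = 2 − 2·3 = -4.
V = -4 + E − F = -4 + 90 − 30 = 56.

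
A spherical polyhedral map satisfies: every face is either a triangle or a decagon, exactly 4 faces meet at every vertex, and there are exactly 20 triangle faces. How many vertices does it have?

Let x be the number of decagons; then F = 20 + x.
Edge–face incidences: 2E = 3·20 + 10·x = 60 + 10x.
Every vertex has degree 4, so 4V = 2E.
Euler: V − E + F = 2 ⇒ (2E)/4 − E + (20 + x) = 2.
Multiply by 8: 2·(2E) − 4·(2E) + 8·(20 + x) = 16, i.e. 160 + 8x − 2·(60 + 10x) = 16.
Collecting terms: −12x + 40 = 16, so −12x = −24, so x = 2.
Then 2E = 60 + 10·2 = 80, so E = 40, V = 2E/4 = 20, F = 20 + 2 = 22.

20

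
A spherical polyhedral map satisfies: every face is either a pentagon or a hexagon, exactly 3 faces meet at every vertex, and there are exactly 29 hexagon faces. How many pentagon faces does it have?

Let x be the number of pentagons; then F = 29 + x.
Edge–face incidences: 2E = 6·29 + 5·x = 174 + 5x.
Every vertex has degree 3, so 3V = 2E.
Euler: V − E + F = 2 ⇒ (2E)/3 − E + (29 + x) = 2.
Multiply by 6: 2·(2E) − 3·(2E) + 6·(29 + x) = 12, i.e. 174 + 6x − (174 + 5x) = 12.
Collecting terms: x = 12.
Then 2E = 174 + 5·12 = 234, so E = 117, V = 2E/3 = 78, F = 29 + 12 = 41.

12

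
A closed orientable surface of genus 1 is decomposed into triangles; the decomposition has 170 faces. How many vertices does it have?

χ = 2 − 2·1 = 0, and every face is a triangle so 3F = 2E.
E = 3·170/2 = 255. Then V = 0 + E − F = 0 + 255 − 170 = 85.

85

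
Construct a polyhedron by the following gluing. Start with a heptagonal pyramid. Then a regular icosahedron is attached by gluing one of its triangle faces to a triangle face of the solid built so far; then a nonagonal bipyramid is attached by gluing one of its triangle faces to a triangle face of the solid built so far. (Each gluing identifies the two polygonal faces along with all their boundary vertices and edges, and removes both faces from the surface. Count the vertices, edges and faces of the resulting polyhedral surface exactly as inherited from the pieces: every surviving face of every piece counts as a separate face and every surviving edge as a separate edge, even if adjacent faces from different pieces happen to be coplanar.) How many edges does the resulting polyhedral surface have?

65

A heptagonal pyramid: V=8, E=14, F=8.
Attach a regular icosahedron (V=12, E=30, F=20) along a 3-gon: merge 3 vertices and 3 edges, delete both glued faces → V=17, E=41, F=26.
Attach a nonagonal bipyramid (V=11, E=27, F=18) along a 3-gon: merge 3 vertices and 3 edges, delete both glued faces → V=25, E=65, F=42.
Check: V − E + F = 25 − 65 + 42 = 2.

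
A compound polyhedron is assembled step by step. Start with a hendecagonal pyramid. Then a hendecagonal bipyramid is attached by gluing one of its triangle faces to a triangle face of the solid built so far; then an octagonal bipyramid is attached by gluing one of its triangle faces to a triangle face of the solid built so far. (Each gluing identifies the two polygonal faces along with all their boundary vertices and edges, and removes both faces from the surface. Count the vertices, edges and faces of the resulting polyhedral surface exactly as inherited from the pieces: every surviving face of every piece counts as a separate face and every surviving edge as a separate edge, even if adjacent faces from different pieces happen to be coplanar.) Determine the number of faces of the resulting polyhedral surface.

A hendecagonal pyramid: V=12, E=22, F=12.
Attach a hendecagonal bipyramid (V=13, E=33, F=22) along a 3-gon: merge 3 vertices and 3 edges, delete both glued faces → V=22, E=52, F=32.
Attach an octagonal bipyramid (V=10, E=24, F=16) along a 3-gon: merge 3 vertices and 3 edges, delete both glued faces → V=29, E=73, F=46.
Check: V − E + F = 29 − 73 + 46 = 2.

46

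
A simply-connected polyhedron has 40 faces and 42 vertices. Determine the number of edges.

80

Here V − E + F = 2.
E = V + F − (2) = 42 + 40 − (2) = 80.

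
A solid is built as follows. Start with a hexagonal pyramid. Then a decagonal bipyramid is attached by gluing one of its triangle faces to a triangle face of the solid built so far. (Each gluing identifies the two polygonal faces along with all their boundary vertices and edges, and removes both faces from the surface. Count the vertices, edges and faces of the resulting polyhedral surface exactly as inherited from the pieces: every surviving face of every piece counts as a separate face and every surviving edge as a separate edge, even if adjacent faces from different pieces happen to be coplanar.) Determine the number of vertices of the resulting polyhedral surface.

16

A hexagonal pyramid: V=7, E=12, F=7.
Attach a decagonal bipyramid (V=12, E=30, F=20) along a 3-gon: merge 3 vertices and 3 edges, delete both glued faces → V=16, E=39, F=25.
Check: V − E + F = 16 − 39 + 25 = 2.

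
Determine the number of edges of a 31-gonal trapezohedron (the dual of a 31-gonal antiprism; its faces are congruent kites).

124

The n-trapezohedron (dual of the n-antiprism) has V = 2·31 + 2 = 64, E = 4·31 = 124, F = 2·31 = 62.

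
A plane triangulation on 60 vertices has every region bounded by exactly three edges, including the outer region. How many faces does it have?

116

In a plane triangulation 3F = 2E and V − E + F = 2, so F = 2V − 4 = 2·60 − 4 = 116.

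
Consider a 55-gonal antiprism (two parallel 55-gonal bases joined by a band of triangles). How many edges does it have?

An antiprism on an n-gon has two n-gon caps and 2n triangles: V = 2·55 = 110, E = 4·55 = 220, F = 2·55 + 2 = 112.

220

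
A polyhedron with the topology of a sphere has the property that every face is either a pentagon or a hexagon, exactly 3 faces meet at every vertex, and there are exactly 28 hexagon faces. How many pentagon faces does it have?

Let x be the number of pentagons; then F = 28 + x.
Edge–face incidences: 2E = 6·28 + 5·x = 168 + 5x.
Every vertex has degree 3, so 3V = 2E.
Euler: V − E + F = 2 ⇒ (2E)/3 − E + (28 + x) = 2.
Multiply by 6: 2·(2E) − 3·(2E) + 6·(28 + x) = 12, i.e. 168 + 6x − (168 + 5x) = 12.
Collecting terms: x = 12.
Then 2E = 168 + 5·12 = 228, so E = 114, V = 2E/3 = 76, F = 28 + 12 = 40.

12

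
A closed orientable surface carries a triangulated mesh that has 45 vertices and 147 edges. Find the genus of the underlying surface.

Every face is a triangle and each edge borders two faces, so 3F = 2·147, giving F = 98.
χ = V − E + F = 45 − 147 + 98 = -4.
For a closed orientable surface χ = 2 − 2g, so g = (2 − (-4))/2 = 3.

3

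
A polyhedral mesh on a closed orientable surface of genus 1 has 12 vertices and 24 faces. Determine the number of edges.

36

For a closed orientable surface of genus 1, χ = 2 − 2·1 = 0.
E = V + F − (0) = 12 + 24 − (0) = 36.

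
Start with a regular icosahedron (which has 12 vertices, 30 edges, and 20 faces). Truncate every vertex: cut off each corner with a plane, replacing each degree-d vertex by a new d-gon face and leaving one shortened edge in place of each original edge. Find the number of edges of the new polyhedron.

90

Truncation replaces each original edge-end by a new vertex, so V′ = 2E = 60.
Each original edge survives, and each old vertex of degree d contributes d new edges; summing degrees gives Σd = 2E, so E′ = E + 2E = 3E = 90.
Each original face survives and each original vertex becomes one new face: F′ = F + V = 32.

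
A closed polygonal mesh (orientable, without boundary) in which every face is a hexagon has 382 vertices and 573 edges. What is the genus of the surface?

Every face is a hexagon and each edge borders two faces, so 6F = 2·573, giving F = 191.
χ = V − E + F = 382 − 573 + 191 = 0.
For a closed orientable surface χ = 2 − 2g, so g = (2 − (0))/2 = 1.

1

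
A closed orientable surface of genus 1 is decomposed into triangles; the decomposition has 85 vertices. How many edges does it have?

255

χ = 2 − 2·1 = 0, and every face is a triangle so 3F = 2E.
V − E + F = 0 with E = 3F/2 gives 85 − (3/2 − 1)·F = 0, so F = 170 and E = 255.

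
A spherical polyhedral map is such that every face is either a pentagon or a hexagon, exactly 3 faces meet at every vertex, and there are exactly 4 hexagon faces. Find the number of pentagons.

Let x be the number of pentagons; then F = 4 + x.
Edge–face incidences: 2E = 6·4 + 5·x = 24 + 5x.
Every vertex has degree 3, so 3V = 2E.
Euler: V − E + F = 2 ⇒ (2E)/3 − E + (4 + x) = 2.
Multiply by 6: 2·(2E) − 3·(2E) + 6·(4 + x) = 12, i.e. 24 + 6x − (24 + 5x) = 12.
Collecting terms: x = 12.
Then 2E = 24 + 5·12 = 84, so E = 42, V = 2E/3 = 28, F = 4 + 12 = 16.

12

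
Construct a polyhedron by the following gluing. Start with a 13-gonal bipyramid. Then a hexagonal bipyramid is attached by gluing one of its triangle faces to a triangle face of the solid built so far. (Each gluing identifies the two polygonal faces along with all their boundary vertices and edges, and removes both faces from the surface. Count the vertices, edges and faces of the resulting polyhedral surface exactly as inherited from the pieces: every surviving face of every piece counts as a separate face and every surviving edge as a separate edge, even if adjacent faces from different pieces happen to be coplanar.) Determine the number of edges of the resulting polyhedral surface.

A 13-gonal bipyramid: V=15, E=39, F=26.
Attach a hexagonal bipyramid (V=8, E=18, F=12) along a 3-gon: merge 3 vertices and 3 edges, delete both glued faces → V=20, E=54, F=36.
Check: V − E + F = 20 − 54 + 36 = 2.

54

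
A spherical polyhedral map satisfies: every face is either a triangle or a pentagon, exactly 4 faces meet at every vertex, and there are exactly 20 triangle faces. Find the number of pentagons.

Let x be the number of pentagons; then F = 20 + x.
Edge–face incidences: 2E = 3·20 + 5·x = 60 + 5x.
Every vertex has degree 4, so 4V = 2E.
Euler: V − E + F = 2 ⇒ (2E)/4 − E + (20 + x) = 2.
Multiply by 8: 2·(2E) − 4·(2E) + 8·(20 + x) = 16, i.e. 160 + 8x − 2·(60 + 5x) = 16.
Collecting terms: −2x + 40 = 16, so −2x = −24, so x = 12.
Then 2E = 60 + 5·12 = 120, so E = 60, V = 2E/4 = 30, F = 20 + 12 = 32.

12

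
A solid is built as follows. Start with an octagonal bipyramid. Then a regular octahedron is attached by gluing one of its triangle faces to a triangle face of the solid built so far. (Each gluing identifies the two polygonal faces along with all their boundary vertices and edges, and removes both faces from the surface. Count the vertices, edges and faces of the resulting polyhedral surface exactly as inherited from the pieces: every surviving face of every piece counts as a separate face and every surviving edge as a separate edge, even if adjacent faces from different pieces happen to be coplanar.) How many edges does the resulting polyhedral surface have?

33

An octagonal bipyramid: V=10, E=24, F=16.
Attach a regular octahedron (V=6, E=12, F=8) along a 3-gon: merge 3 vertices and 3 edges, delete both glued faces → V=13, E=33, F=22.
Check: V − E + F = 13 − 33 + 22 = 2.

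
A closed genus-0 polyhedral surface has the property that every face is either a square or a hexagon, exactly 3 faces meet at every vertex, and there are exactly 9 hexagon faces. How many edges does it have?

Let x be the number of squares; then F = 9 + x.
Edge–face incidences: 2E = 6·9 + 4·x = 54 + 4x.
Every vertex has degree 3, so 3V = 2E.
Euler: V − E + F = 2 ⇒ (2E)/3 − E + (9 + x) = 2.
Multiply by 6: 2·(2E) − 3·(2E) + 6·(9 + x) = 12, i.e. 54 + 6x − (54 + 4x) = 12.
Collecting terms: 2x = 12, so x = 6.
Then 2E = 54 + 4·6 = 78, so E = 39, V = 2E/3 = 26, F = 9 + 6 = 15.

39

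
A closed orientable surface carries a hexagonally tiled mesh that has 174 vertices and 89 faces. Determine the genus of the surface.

Every face is a hexagon, so 2E = 6·89 = 534, giving E = 267.
χ = V − E + F = 174 − 267 + 89 = -4.
For a closed orientable surface χ = 2 − 2g, so g = (2 − (-4))/2 = 3.

3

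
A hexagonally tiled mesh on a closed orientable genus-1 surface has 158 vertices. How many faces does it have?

79

χ = 2 − 2·1 = 0, and every face is a hexagon so 6F = 2E.
V − E + F = 0 with E = 6F/2 gives 158 − (6/2 − 1)·F = 0, so F = 79 and E = 237.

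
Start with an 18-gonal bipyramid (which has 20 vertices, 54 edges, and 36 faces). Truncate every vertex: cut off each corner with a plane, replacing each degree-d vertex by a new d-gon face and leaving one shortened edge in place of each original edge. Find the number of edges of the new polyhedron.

Truncation replaces each original edge-end by a new vertex, so V′ = 2E = 108.
Each original edge survives, and each old vertex of degree d contributes d new edges; summing degrees gives Σd = 2E, so E′ = E + 2E = 3E = 162.
Each original face survives and each original vertex becomes one new face: F′ = F + V = 56.

162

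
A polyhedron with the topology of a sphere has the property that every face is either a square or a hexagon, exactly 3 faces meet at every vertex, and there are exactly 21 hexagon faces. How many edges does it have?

75

Let x be the number of squares; then F = 21 + x.
Edge–face incidences: 2E = 6·21 + 4·x = 126 + 4x.
Every vertex has degree 3, so 3V = 2E.
Euler: V − E + F = 2 ⇒ (2E)/3 − E + (21 + x) = 2.
Multiply by 6: 2·(2E) − 3·(2E) + 6·(21 + x) = 12, i.e. 126 + 6x − (126 + 4x) = 12.
Collecting terms: 2x = 12, so x = 6.
Then 2E = 126 + 4·6 = 150, so E = 75, V = 2E/3 = 50, F = 21 + 6 = 27.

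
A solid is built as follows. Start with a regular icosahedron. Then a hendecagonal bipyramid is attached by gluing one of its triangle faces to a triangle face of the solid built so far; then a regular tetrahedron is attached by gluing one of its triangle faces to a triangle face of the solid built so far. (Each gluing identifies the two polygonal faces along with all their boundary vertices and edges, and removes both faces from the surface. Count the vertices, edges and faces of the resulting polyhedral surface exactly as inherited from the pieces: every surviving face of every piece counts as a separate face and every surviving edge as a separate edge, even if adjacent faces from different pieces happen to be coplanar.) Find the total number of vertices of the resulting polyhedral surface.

A regular icosahedron: V=12, E=30, F=20.
Attach a hendecagonal bipyramid (V=13, E=33, F=22) along a 3-gon: merge 3 vertices and 3 edges, delete both glued faces → V=22, E=60, F=40.
Attach a regular tetrahedron (V=4, E=6, F=4) along a 3-gon: merge 3 vertices and 3 edges, delete both glued faces → V=23, E=63, F=42.
Check: V − E + F = 23 − 63 + 42 = 2.

23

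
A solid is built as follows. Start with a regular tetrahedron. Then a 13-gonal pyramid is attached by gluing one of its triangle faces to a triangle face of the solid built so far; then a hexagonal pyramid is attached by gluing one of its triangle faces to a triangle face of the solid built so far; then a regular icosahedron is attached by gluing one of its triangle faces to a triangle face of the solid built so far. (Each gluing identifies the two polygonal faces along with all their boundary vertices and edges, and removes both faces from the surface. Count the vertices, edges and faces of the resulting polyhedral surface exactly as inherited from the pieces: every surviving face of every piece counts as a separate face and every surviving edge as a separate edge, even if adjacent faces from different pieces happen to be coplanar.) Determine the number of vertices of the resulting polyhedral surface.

28

A regular tetrahedron: V=4, E=6, F=4.
Attach a 13-gonal pyramid (V=14, E=26, F=14) along a 3-gon: merge 3 vertices and 3 edges, delete both glued faces → V=15, E=29, F=16.
Attach a hexagonal pyramid (V=7, E=12, F=7) along a 3-gon: merge 3 vertices and 3 edges, delete both glued faces → V=19, E=38, F=21.
Attach a regular icosahedron (V=12, E=30, F=20) along a 3-gon: merge 3 vertices and 3 edges, delete both glued faces → V=28, E=65, F=39.
Check: V − E + F = 28 − 65 + 39 = 2.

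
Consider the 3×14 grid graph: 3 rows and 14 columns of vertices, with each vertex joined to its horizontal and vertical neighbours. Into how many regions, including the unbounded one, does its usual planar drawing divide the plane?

27

The grid has V = 3·14 = 42 vertices and E = 3·13 + 14·2 = 67 edges.
F = 2 − V + E = 2 − 42 + 67 = 27.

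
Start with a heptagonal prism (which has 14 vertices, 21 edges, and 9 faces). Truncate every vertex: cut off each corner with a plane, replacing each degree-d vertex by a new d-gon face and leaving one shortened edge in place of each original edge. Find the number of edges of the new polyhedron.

Truncation replaces each original edge-end by a new vertex, so V′ = 2E = 42.
Each original edge survives, and each old vertex of degree d contributes d new edges; summing degrees gives Σd = 2E, so E′ = E + 2E = 3E = 63.
Each original face survives and each original vertex becomes one new face: F′ = F + V = 23.

63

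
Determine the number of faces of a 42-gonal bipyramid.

84

A bipyramid over an n-gon has 2n triangular faces and n + 2 vertices: V = 42 + 2 = 44, E = 3·42 = 126, F = 2·42 = 84.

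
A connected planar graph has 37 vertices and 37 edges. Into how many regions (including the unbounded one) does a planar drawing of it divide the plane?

Euler's formula for a connected plane graph: V − E + F = 2, so F = 2 − 37 + 37 = 2.

2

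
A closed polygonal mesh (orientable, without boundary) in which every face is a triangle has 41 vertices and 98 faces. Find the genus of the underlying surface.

5

Every face is a triangle, so 2E = 3·98 = 294, giving E = 147.
χ = V − E + F = 41 − 147 + 98 = -8.
For a closed orientable surface χ = 2 − 2g, so g = (2 − (-8))/2 = 5.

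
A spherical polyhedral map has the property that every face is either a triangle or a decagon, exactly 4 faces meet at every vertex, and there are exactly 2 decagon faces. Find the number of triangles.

Let x be the number of triangles; then F = 2 + x.
Edge–face incidences: 2E = 10·2 + 3·x = 20 + 3x.
Every vertex has degree 4, so 4V = 2E.
Euler: V − E + F = 2 ⇒ (2E)/4 − E + (2 + x) = 2.
Multiply by 8: 2·(2E) − 4·(2E) + 8·(2 + x) = 16, i.e. 16 + 8x − 2·(20 + 3x) = 16.
Collecting terms: 2x − 24 = 16, so 2x = 40, so x = 20.
Then 2E = 20 + 3·20 = 80, so E = 40, V = 2E/4 = 20, F = 2 + 20 = 22.

20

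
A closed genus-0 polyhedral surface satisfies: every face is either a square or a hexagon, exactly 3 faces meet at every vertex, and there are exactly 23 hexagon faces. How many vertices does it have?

54

Let x be the number of squares; then F = 23 + x.
Edge–face incidences: 2E = 6·23 + 4·x = 138 + 4x.
Every vertex has degree 3, so 3V = 2E.
Euler: V − E + F = 2 ⇒ (2E)/3 − E + (23 + x) = 2.
Multiply by 6: 2·(2E) − 3·(2E) + 6·(23 + x) = 12, i.e. 138 + 6x − (138 + 4x) = 12.
Collecting terms: 2x = 12, so x = 6.
Then 2E = 138 + 4·6 = 162, so E = 81, V = 2E/3 = 54, F = 23 + 6 = 29.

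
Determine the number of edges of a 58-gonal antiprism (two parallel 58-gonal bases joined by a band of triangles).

An antiprism on an n-gon has two n-gon caps and 2n triangles: V = 2·58 = 116, E = 4·58 = 232, F = 2·58 + 2 = 118.
Check: V − E + F = 116 − 232 + 118 = 2.

232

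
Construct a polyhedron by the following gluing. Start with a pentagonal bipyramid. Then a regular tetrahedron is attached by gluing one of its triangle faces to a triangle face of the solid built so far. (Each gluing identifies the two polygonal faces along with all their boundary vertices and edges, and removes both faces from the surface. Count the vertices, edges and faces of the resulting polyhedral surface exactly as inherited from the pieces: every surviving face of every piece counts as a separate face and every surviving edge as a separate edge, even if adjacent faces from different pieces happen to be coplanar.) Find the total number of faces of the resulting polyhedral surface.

12

A pentagonal bipyramid: V=7, E=15, F=10.
Attach a regular tetrahedron (V=4, E=6, F=4) along a 3-gon: merge 3 vertices and 3 edges, delete both glued faces → V=8, E=18, F=12.
Check: V − E + F = 8 − 18 + 12 = 2.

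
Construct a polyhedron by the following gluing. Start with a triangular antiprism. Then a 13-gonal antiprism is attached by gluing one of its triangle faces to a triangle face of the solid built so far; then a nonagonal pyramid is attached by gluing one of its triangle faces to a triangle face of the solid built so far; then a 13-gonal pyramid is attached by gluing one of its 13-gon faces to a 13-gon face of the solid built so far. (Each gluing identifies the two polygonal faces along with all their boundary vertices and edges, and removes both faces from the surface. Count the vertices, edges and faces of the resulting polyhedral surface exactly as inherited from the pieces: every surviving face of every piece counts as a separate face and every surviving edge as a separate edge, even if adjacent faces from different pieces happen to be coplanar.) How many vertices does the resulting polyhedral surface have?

37

A triangular antiprism: V=6, E=12, F=8.
Attach a 13-gonal antiprism (V=26, E=52, F=28) along a 3-gon: merge 3 vertices and 3 edges, delete both glued faces → V=29, E=61, F=34.
Attach a nonagonal pyramid (V=10, E=18, F=10) along a 3-gon: merge 3 vertices and 3 edges, delete both glued faces → V=36, E=76, F=42.
Attach a 13-gonal pyramid (V=14, E=26, F=14) along a 13-gon: merge 13 vertices and 13 edges, delete both glued faces → V=37, E=89, F=54.
Check: V − E + F = 37 − 89 + 54 = 2.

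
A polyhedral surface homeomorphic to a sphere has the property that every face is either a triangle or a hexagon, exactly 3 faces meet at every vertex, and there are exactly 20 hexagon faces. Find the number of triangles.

4

Let x be the number of triangles; then F = 20 + x.
Edge–face incidences: 2E = 6·20 + 3·x = 120 + 3x.
Every vertex has degree 3, so 3V = 2E.
Euler: V − E + F = 2 ⇒ (2E)/3 − E + (20 + x) = 2.
Multiply by 6: 2·(2E) − 3·(2E) + 6·(20 + x) = 12, i.e. 120 + 6x − (120 + 3x) = 12.
Collecting terms: 3x = 12, so x = 4.
Then 2E = 120 + 3·4 = 132, so E = 66, V = 2E/3 = 44, F = 20 + 4 = 24.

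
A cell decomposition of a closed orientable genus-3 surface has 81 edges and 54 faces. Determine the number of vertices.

For a closed orientable surface of genus 3, χ = 2 − 2·3 = -4.
V = -4 + E − F = -4 + 81 − 54 = 23.

23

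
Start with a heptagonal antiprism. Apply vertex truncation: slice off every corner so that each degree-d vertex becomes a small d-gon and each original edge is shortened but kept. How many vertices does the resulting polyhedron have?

56

The base solid has V = 14, E = 28, F = 16.
Truncation replaces each original edge-end by a new vertex, so V′ = 2E = 56.
Each original edge survives, and each old vertex of degree d contributes d new edges; summing degrees gives Σd = 2E, so E′ = E + 2E = 3E = 84.
Each original face survives and each original vertex becomes one new face: F′ = F + V = 30.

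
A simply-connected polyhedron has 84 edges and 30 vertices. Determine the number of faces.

56

Here V − E + F = 2.
F = 2 − V + E = 2 − 30 + 84 = 56.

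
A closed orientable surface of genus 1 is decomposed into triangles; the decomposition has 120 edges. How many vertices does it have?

χ = 2 − 2·1 = 0, and every face is a triangle so 3F = 2E.
F = 2E/3 = 80. Then V = 0 + E − F = 0 + 120 − 80 = 40.

40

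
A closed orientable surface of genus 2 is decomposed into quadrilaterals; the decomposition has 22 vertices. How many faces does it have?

24

χ = 2 − 2·2 = -2, and every face is a square so 4F = 2E.
V − E + F = -2 with E = 4F/2 gives 22 − (4/2 − 1)·F = -2, so F = 24 and E = 48.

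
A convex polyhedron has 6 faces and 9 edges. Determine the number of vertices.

5

Here V − E + F = 2.
V = 2 + E − F = 2 + 9 − 6 = 5.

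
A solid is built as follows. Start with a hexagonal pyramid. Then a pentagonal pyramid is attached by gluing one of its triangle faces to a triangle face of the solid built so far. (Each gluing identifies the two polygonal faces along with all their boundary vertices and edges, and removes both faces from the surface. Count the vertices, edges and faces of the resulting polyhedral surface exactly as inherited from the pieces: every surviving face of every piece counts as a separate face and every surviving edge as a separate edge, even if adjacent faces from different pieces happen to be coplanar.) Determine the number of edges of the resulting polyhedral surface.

19

A hexagonal pyramid: V=7, E=12, F=7.
Attach a pentagonal pyramid (V=6, E=10, F=6) along a 3-gon: merge 3 vertices and 3 edges, delete both glued faces → V=10, E=19, F=11.
Check: V − E + F = 10 − 19 + 11 = 2.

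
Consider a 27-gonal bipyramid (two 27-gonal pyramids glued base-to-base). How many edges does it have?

A bipyramid over an n-gon has 2n triangular faces and n + 2 vertices: V = 27 + 2 = 29, E = 3·27 = 81, F = 2·27 = 54.

81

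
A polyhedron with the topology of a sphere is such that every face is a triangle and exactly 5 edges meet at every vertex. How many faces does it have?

Each face has 3 edges and each edge borders two faces, so 2E = 3F.
Each vertex has degree 5, so 5V = 2E and hence V = 3F/5.
Euler: V − E + F = 2 ⇒ (3F/5) − (3F/2) + F = 2.
Multiply by 10: (6 − 15 + 10)F = 20, i.e. 1F = 20.
So F = 20, E = 3·20/2 = 30, V = 3·20/5 = 12.

20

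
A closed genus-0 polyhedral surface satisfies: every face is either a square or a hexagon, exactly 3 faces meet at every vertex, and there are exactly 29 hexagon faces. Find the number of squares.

Let x be the number of squares; then F = 29 + x.
Edge–face incidences: 2E = 6·29 + 4·x = 174 + 4x.
Every vertex has degree 3, so 3V = 2E.
Euler: V − E + F = 2 ⇒ (2E)/3 − E + (29 + x) = 2.
Multiply by 6: 2·(2E) − 3·(2E) + 6·(29 + x) = 12, i.e. 174 + 6x − (174 + 4x) = 12.
Collecting terms: 2x = 12, so x = 6.
Then 2E = 174 + 4·6 = 198, so E = 99, V = 2E/3 = 66, F = 29 + 6 = 35.

6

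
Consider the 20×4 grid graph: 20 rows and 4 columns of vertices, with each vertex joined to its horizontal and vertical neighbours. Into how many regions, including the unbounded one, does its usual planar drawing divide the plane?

58

The grid has V = 20·4 = 80 vertices and E = 20·3 + 4·19 = 136 edges.
F = 2 − V + E = 2 − 80 + 136 = 58.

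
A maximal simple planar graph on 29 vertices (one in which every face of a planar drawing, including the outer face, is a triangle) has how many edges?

In a plane triangulation 3F = 2E and V − E + F = 2, so E = 3V − 6 = 3·29 − 6 = 81.

81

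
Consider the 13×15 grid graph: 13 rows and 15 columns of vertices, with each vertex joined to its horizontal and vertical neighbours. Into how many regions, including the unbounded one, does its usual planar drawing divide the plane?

169

The grid has V = 13·15 = 195 vertices and E = 13·14 + 15·12 = 362 edges.
F = 2 − V + E = 2 − 195 + 362 = 169.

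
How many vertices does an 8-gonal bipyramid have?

A bipyramid over an n-gon has 2n triangular faces and n + 2 vertices: V = 8 + 2 = 10, E = 3·8 = 24, F = 2·8 = 16.

10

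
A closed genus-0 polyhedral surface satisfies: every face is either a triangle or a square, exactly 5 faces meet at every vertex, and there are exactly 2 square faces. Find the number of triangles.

24

Let x be the number of triangles; then F = 2 + x.
Edge–face incidences: 2E = 4·2 + 3·x = 8 + 3x.
Every vertex has degree 5, so 5V = 2E.
Euler: V − E + F = 2 ⇒ (2E)/5 − E + (2 + x) = 2.
Multiply by 10: 2·(2E) − 5·(2E) + 10·(2 + x) = 20, i.e. 20 + 10x − 3·(8 + 3x) = 20.
Collecting terms: x − 4 = 20, so x = 24.
Then 2E = 8 + 3·24 = 80, so E = 40, V = 2E/5 = 16, F = 2 + 24 = 26.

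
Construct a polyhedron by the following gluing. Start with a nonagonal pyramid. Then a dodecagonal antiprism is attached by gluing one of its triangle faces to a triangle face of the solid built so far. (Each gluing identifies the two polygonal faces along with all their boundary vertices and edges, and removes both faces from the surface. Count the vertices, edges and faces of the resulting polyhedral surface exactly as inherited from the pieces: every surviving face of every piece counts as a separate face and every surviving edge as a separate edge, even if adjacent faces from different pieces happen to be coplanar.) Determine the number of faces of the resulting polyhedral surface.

34

A nonagonal pyramid: V=10, E=18, F=10.
Attach a dodecagonal antiprism (V=24, E=48, F=26) along a 3-gon: merge 3 vertices and 3 edges, delete both glued faces → V=31, E=63, F=34.
Check: V − E + F = 31 − 63 + 34 = 2.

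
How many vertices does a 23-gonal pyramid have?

A pyramid on an n-gon base has one n-gon and n triangles: V = 23 + 1 = 24, E = 2·23 = 46, F = 23 + 1 = 24.

24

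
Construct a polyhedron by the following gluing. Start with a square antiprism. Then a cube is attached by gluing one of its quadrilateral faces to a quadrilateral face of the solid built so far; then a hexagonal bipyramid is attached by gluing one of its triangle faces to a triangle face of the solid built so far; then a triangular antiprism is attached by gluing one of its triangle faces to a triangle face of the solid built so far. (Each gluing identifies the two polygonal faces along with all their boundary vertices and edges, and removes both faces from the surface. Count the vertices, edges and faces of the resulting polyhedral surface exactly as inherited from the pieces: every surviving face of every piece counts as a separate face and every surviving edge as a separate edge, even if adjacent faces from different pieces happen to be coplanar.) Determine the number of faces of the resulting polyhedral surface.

30

A square antiprism: V=8, E=16, F=10.
Attach a cube (V=8, E=12, F=6) along a 4-gon: merge 4 vertices and 4 edges, delete both glued faces → V=12, E=24, F=14.
Attach a hexagonal bipyramid (V=8, E=18, F=12) along a 3-gon: merge 3 vertices and 3 edges, delete both glued faces → V=17, E=39, F=24.
Attach a triangular antiprism (V=6, E=12, F=8) along a 3-gon: merge 3 vertices and 3 edges, delete both glued faces → V=20, E=48, F=30.
Check: V − E + F = 20 − 48 + 30 = 2.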